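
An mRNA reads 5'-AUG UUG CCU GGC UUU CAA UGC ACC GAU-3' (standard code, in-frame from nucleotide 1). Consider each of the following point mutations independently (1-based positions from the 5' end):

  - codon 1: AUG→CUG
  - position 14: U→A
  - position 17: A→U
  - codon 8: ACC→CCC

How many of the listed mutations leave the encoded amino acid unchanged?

0

Codon 1: AUG (Met) → CUG (Leu) — missense.
Codon 5: UUU (Phe) → UAU (Tyr) — missense.
Codon 6: CAA (Gln) → CUA (Leu) — missense.
Codon 8: ACC (Thr) → CCC (Pro) — missense.
Synonymous: 0 of 4.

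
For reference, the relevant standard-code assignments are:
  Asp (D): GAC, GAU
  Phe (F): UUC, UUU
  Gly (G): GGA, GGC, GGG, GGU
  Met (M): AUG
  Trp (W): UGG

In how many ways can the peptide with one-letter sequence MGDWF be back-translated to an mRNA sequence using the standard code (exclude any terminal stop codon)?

Met: 1 codon.
Gly: 4 codons.
Asp: 2 codons.
Trp: 1 codon.
Phe: 2 codons.
1 × 4 × 2 × 1 × 2 = 16.

16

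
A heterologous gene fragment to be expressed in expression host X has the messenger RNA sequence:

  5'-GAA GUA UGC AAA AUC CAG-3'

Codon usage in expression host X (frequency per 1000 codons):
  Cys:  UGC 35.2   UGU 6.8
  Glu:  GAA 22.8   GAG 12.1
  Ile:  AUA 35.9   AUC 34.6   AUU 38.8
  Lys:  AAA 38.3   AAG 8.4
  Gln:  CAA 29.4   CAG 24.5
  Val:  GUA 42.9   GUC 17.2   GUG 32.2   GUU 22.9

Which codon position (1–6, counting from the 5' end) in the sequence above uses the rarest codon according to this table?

Codon 1 GAA (Glu): 22.8 per 1000.
Codon 2 GUA (Val): 42.9 per 1000.
Codon 3 UGC (Cys): 35.2 per 1000.
Codon 4 AAA (Lys): 38.3 per 1000.
Codon 5 AUC (Ile): 34.6 per 1000.
Codon 6 CAG (Gln): 24.5 per 1000.
Lowest frequency is 22.8 at codon 1.

1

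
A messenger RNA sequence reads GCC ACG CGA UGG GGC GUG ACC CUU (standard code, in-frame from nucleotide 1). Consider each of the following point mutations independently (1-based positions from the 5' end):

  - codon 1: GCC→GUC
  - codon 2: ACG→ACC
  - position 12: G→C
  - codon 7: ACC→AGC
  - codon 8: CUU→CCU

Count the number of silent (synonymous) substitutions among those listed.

Codon 1: GCC (Ala) → GUC (Val) — missense.
Codon 2: ACG (Thr) → ACC (Thr) — synonymous.
Codon 4: UGG (Trp) → UGC (Cys) — missense.
Codon 7: ACC (Thr) → AGC (Ser) — missense.
Codon 8: CUU (Leu) → CCU (Pro) — missense.
Synonymous: 1 of 5.

1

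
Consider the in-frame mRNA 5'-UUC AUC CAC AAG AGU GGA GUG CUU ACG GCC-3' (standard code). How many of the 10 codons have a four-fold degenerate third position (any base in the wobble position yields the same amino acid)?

Codon 1 UUC (Phe): third position 2-fold.
Codon 2 AUC (Ile): third position 3-fold.
Codon 3 CAC (His): third position 2-fold.
Codon 4 AAG (Lys): third position 2-fold.
Codon 5 AGU (Ser): third position 2-fold.
Codon 6 GGA (Gly): third position 4-fold.
Codon 7 GUG (Val): third position 4-fold.
Codon 8 CUU (Leu): third position 4-fold.
Codon 9 ACG (Thr): third position 4-fold.
Codon 10 GCC (Ala): third position 4-fold.
Four-fold degenerate third positions: 5.

5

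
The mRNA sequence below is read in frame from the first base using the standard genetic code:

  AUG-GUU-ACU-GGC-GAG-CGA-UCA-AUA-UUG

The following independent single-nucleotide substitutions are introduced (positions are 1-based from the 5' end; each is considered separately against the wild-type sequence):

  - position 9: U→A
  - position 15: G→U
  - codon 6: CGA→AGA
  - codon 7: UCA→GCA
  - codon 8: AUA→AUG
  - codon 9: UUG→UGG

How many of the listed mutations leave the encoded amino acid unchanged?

2

Codon 3: ACU (Thr) → ACA (Thr) — synonymous.
Codon 5: GAG (Glu) → GAU (Asp) — missense.
Codon 6: CGA (Arg) → AGA (Arg) — synonymous.
Codon 7: UCA (Ser) → GCA (Ala) — missense.
Codon 8: AUA (Ile) → AUG (Met) — missense.
Codon 9: UUG (Leu) → UGG (Trp) — missense.
Synonymous: 2 of 6.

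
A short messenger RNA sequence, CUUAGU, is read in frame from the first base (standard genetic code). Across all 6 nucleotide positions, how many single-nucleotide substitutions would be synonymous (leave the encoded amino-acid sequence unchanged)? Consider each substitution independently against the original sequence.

Codon 1 (CUU, Leu): 3 synonymous substitutions.
Codon 2 (AGU, Ser): 1 synonymous substitution.
Total: 3 + 1 = 4.

4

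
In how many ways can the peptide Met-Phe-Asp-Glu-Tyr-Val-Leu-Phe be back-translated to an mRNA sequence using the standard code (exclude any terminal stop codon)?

768

Met: 1 codon.
Phe: 2 codons.
Asp: 2 codons.
Glu: 2 codons.
Tyr: 2 codons.
Val: 4 codons.
Leu: 6 codons.
Phe: 2 codons.
1 × 2 × 2 × 2 × 2 × 4 × 6 × 2 = 768.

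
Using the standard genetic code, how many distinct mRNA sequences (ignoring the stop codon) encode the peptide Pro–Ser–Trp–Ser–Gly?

Pro: 4 codons.
Ser: 6 codons.
Trp: 1 codon.
Ser: 6 codons.
Gly: 4 codons.
4 × 6 × 1 × 6 × 4 = 576.

576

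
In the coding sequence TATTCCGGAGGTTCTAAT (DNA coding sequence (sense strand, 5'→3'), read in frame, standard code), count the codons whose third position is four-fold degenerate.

4

Codon 1 TAT (Tyr): third position 2-fold.
Codon 2 TCC (Ser): third position 4-fold.
Codon 3 GGA (Gly): third position 4-fold.
Codon 4 GGT (Gly): third position 4-fold.
Codon 5 TCT (Ser): third position 4-fold.
Codon 6 AAT (Asn): third position 2-fold.
Four-fold degenerate third positions: 4.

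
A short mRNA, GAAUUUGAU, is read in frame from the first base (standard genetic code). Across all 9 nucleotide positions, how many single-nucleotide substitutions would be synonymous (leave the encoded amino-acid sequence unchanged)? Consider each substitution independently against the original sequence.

Codon 1 (GAA, Glu): 1 synonymous substitution.
Codon 2 (UUU, Phe): 1 synonymous substitution.
Codon 3 (GAU, Asp): 1 synonymous substitution.
Total: 1 + 1 + 1 = 3.

3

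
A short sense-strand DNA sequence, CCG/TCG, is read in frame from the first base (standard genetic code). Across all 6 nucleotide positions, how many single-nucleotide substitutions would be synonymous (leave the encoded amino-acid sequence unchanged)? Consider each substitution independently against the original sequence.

6

Codon 1 (CCG, Pro): 3 synonymous substitutions.
Codon 2 (TCG, Ser): 3 synonymous substitutions.
Total: 3 + 3 = 6.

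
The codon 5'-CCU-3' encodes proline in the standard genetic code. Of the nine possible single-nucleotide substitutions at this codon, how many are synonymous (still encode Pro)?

Position 1: none → 0 synonymous.
Position 2: none → 0 synonymous.
Position 3: CCC, CCA, CCG → 3 synonymous.
Total: 0 + 0 + 3 = 3.

3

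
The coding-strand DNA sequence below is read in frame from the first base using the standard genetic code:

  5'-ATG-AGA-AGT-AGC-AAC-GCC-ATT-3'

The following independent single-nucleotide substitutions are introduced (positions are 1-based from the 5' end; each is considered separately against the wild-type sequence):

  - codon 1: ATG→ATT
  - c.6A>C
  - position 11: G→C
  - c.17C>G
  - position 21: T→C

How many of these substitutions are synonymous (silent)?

Codon 1: ATG (Met) → ATT (Ile) — missense.
Codon 2: AGA (Arg) → AGC (Ser) — missense.
Codon 4: AGC (Ser) → ACC (Thr) — missense.
Codon 6: GCC (Ala) → GGC (Gly) — missense.
Codon 7: ATT (Ile) → ATC (Ile) — synonymous.
Synonymous: 1 of 5.

1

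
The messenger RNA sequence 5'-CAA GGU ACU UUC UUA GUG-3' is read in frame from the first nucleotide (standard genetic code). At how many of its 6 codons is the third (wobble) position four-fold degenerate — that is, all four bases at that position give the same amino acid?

Codon 1 CAA (Gln): third position 2-fold.
Codon 2 GGU (Gly): third position 4-fold.
Codon 3 ACU (Thr): third position 4-fold.
Codon 4 UUC (Phe): third position 2-fold.
Codon 5 UUA (Leu): third position 2-fold.
Codon 6 GUG (Val): third position 4-fold.
Four-fold degenerate third positions: 3.

3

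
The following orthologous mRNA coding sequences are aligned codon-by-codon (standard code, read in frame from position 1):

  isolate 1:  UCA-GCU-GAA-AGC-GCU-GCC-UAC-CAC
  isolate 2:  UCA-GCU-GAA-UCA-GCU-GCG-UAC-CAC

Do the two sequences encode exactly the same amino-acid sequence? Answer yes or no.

Codon 1: UCA Ser / UCA Ser — identical.
Codon 2: GCU Ala / GCU Ala — identical.
Codon 3: GAA Glu / GAA Glu — identical.
Codon 4: AGC Ser / UCA Ser — synonymous.
Codon 5: GCU Ala / GCU Ala — identical.
Codon 6: GCC Ala / GCG Ala — synonymous.
Codon 7: UAC Tyr / UAC Tyr — identical.
Codon 8: CAC His / CAC His — identical.
Nonsynonymous differences: 0 → same protein.

yes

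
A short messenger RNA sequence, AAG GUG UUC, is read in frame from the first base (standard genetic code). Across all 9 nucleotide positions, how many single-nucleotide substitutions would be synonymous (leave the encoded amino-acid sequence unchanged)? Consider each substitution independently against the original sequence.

Codon 1 (AAG, Lys): 1 synonymous substitution.
Codon 2 (GUG, Val): 3 synonymous substitutions.
Codon 3 (UUC, Phe): 1 synonymous substitution.
Total: 1 + 3 + 1 = 5.

5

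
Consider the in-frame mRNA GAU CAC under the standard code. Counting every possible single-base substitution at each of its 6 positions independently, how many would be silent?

Codon 1 (GAU, Asp): 1 synonymous substitution.
Codon 2 (CAC, His): 1 synonymous substitution.
Total: 1 + 1 = 2.

2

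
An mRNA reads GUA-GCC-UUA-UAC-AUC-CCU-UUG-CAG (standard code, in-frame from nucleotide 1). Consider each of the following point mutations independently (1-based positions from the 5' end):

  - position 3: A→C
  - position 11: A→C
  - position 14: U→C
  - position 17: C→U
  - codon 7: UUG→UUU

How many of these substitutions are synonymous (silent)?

Codon 1: GUA (Val) → GUC (Val) — synonymous.
Codon 4: UAC (Tyr) → UCC (Ser) — missense.
Codon 5: AUC (Ile) → ACC (Thr) — missense.
Codon 6: CCU (Pro) → CUU (Leu) — missense.
Codon 7: UUG (Leu) → UUU (Phe) — missense.
Synonymous: 1 of 5.

1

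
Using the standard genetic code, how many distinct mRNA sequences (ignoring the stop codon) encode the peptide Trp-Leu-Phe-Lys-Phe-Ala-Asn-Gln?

768

Trp: 1 codon.
Leu: 6 codons.
Phe: 2 codons.
Lys: 2 codons.
Phe: 2 codons.
Ala: 4 codons.
Asn: 2 codons.
Gln: 2 codons.
1 × 6 × 2 × 2 × 2 × 4 × 2 × 2 = 768.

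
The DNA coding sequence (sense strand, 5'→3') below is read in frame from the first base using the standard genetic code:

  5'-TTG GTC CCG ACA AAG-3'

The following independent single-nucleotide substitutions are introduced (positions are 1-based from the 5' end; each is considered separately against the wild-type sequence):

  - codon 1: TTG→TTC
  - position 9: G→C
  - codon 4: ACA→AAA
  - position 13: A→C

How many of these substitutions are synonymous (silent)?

Codon 1: TTG (Leu) → TTC (Phe) — missense.
Codon 3: CCG (Pro) → CCC (Pro) — synonymous.
Codon 4: ACA (Thr) → AAA (Lys) — missense.
Codon 5: AAG (Lys) → CAG (Gln) — missense.
Synonymous: 1 of 4.

1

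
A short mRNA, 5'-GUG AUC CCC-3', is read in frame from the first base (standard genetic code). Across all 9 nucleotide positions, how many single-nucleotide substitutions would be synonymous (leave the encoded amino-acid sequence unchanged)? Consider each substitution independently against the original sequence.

Codon 1 (GUG, Val): 3 synonymous substitutions.
Codon 2 (AUC, Ile): 2 synonymous substitutions.
Codon 3 (CCC, Pro): 3 synonymous substitutions.
Total: 3 + 2 + 3 = 8.

8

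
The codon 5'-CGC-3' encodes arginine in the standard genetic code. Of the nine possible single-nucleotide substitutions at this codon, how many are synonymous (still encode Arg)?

3

Position 1: none → 0 synonymous.
Position 2: none → 0 synonymous.
Position 3: CGT, CGA, CGG → 3 synonymous.
Total: 0 + 0 + 3 = 3.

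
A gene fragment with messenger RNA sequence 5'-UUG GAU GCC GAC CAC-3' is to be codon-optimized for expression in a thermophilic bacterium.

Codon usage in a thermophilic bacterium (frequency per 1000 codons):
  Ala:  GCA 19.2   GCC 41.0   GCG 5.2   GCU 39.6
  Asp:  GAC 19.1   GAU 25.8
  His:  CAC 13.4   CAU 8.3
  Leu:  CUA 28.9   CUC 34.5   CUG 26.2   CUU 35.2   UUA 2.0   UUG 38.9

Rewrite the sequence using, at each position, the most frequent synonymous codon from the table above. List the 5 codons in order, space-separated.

UUG GAU GCC GAU CAC

Codon 1 (Leu): best is UUG at 38.9.
Codon 2 (Asp): best is GAU at 25.8.
Codon 3 (Ala): best is GCC at 41.0.
Codon 4 (Asp): best is GAU at 25.8.
Codon 5 (His): best is CAC at 13.4.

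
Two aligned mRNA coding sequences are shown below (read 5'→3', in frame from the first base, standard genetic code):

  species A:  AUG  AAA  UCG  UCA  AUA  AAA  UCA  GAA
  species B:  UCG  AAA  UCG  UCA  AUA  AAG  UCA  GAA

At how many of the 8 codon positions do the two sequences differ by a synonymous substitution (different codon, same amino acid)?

Codon 1: AUG Met / UCG Ser — nonsynonymous.
Codon 2: AAA Lys / AAA Lys — identical.
Codon 3: UCG Ser / UCG Ser — identical.
Codon 4: UCA Ser / UCA Ser — identical.
Codon 5: AUA Ile / AUA Ile — identical.
Codon 6: AAA Lys / AAG Lys — synonymous.
Codon 7: UCA Ser / UCA Ser — identical.
Codon 8: GAA Glu / GAA Glu — identical.
Synonymous differences: 1.

1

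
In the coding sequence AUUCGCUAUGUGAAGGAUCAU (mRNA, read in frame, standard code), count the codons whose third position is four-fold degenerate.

2

Codon 1 AUU (Ile): third position 3-fold.
Codon 2 CGC (Arg): third position 4-fold.
Codon 3 UAU (Tyr): third position 2-fold.
Codon 4 GUG (Val): third position 4-fold.
Codon 5 AAG (Lys): third position 2-fold.
Codon 6 GAU (Asp): third position 2-fold.
Codon 7 CAU (His): third position 2-fold.
Four-fold degenerate third positions: 2.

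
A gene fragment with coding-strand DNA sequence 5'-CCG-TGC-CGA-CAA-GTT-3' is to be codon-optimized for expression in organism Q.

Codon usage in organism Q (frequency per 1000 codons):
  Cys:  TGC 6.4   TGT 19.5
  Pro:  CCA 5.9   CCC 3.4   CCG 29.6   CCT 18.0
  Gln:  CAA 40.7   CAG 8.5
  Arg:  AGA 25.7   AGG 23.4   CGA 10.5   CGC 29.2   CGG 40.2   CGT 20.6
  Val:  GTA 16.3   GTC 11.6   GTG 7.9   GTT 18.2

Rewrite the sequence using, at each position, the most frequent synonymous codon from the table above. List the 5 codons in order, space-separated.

Codon 1 (Pro): best is CCG at 29.6.
Codon 2 (Cys): best is TGT at 19.5.
Codon 3 (Arg): best is CGG at 40.2.
Codon 4 (Gln): best is CAA at 40.7.
Codon 5 (Val): best is GTT at 18.2.

CCG TGT CGG CAA GTT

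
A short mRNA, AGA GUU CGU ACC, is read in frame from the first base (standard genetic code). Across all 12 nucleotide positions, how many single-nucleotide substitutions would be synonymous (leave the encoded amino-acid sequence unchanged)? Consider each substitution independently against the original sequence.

11

Codon 1 (AGA, Arg): 2 synonymous substitutions.
Codon 2 (GUU, Val): 3 synonymous substitutions.
Codon 3 (CGU, Arg): 3 synonymous substitutions.
Codon 4 (ACC, Thr): 3 synonymous substitutions.
Total: 2 + 3 + 3 + 3 = 11.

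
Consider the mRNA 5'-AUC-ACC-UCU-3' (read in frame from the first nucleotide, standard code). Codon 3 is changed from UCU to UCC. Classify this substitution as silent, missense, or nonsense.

silent

Position 9 falls in codon 3: UCU → Ser.
After the substitution the codon is UCC → Ser.
Both encode Ser, so the change is synonymous.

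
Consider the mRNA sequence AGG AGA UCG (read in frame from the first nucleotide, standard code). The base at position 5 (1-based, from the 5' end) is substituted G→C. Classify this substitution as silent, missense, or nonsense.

missense

Position 5 falls in codon 2: AGA → Arg.
After the substitution the codon is ACA → Thr.
Arg ≠ Thr, so this is a missense mutation.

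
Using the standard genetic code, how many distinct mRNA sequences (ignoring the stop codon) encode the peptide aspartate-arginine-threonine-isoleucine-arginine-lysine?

Asp: 2 codons.
Arg: 6 codons.
Thr: 4 codons.
Ile: 3 codons.
Arg: 6 codons.
Lys: 2 codons.
2 × 6 × 4 × 3 × 6 × 2 = 1728.

1728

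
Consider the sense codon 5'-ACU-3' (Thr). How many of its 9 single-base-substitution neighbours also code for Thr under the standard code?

3

Position 1: none → 0 synonymous.
Position 2: none → 0 synonymous.
Position 3: ACC, ACA, ACG → 3 synonymous.
Total: 0 + 0 + 3 = 3.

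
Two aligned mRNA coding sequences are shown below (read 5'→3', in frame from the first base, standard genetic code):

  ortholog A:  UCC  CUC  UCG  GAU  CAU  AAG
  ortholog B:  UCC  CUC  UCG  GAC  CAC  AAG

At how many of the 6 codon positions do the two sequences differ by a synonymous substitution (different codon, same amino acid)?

Codon 1: UCC Ser / UCC Ser — identical.
Codon 2: CUC Leu / CUC Leu — identical.
Codon 3: UCG Ser / UCG Ser — identical.
Codon 4: GAU Asp / GAC Asp — synonymous.
Codon 5: CAU His / CAC His — synonymous.
Codon 6: AAG Lys / AAG Lys — identical.
Synonymous differences: 2.

2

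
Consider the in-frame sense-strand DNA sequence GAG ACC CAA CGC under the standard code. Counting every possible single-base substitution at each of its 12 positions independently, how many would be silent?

8

Codon 1 (GAG, Glu): 1 synonymous substitution.
Codon 2 (ACC, Thr): 3 synonymous substitutions.
Codon 3 (CAA, Gln): 1 synonymous substitution.
Codon 4 (CGC, Arg): 3 synonymous substitutions.
Total: 1 + 3 + 1 + 3 = 8.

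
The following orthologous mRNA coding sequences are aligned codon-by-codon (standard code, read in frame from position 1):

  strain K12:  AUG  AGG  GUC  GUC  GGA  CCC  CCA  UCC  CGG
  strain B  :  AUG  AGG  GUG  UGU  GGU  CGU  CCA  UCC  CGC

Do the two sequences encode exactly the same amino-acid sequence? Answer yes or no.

no

Codon 1: AUG Met / AUG Met — identical.
Codon 2: AGG Arg / AGG Arg — identical.
Codon 3: GUC Val / GUG Val — synonymous.
Codon 4: GUC Val / UGU Cys — nonsynonymous.
Codon 5: GGA Gly / GGU Gly — synonymous.
Codon 6: CCC Pro / CGU Arg — nonsynonymous.
Codon 7: CCA Pro / CCA Pro — identical.
Codon 8: UCC Ser / UCC Ser — identical.
Codon 9: CGG Arg / CGC Arg — synonymous.
Nonsynonymous differences: 2 → different protein.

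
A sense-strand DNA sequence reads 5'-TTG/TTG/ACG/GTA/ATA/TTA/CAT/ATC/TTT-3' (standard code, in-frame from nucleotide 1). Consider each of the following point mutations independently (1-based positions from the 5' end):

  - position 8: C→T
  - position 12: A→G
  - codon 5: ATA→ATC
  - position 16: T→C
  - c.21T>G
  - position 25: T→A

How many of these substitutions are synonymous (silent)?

Codon 3: ACG (Thr) → ATG (Met) — missense.
Codon 4: GTA (Val) → GTG (Val) — synonymous.
Codon 5: ATA (Ile) → ATC (Ile) — synonymous.
Codon 6: TTA (Leu) → CTA (Leu) — synonymous.
Codon 7: CAT (His) → CAG (Gln) — missense.
Codon 9: TTT (Phe) → ATT (Ile) — missense.
Synonymous: 3 of 6.

3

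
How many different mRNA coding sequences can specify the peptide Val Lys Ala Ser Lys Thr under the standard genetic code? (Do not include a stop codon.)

Val: 4 codons.
Lys: 2 codons.
Ala: 4 codons.
Ser: 6 codons.
Lys: 2 codons.
Thr: 4 codons.
4 × 2 × 4 × 6 × 2 × 4 = 1536.

1536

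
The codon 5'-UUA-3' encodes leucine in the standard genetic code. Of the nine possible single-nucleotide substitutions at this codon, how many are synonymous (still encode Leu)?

Position 1: CUA → 1 synonymous.
Position 2: none → 0 synonymous.
Position 3: UUG → 1 synonymous.
Total: 1 + 0 + 1 = 2.

2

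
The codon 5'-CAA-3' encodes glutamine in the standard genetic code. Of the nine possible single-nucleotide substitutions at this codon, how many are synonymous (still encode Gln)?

Position 1: none → 0 synonymous.
Position 2: none → 0 synonymous.
Position 3: CAG → 1 synonymous.
Total: 0 + 0 + 1 = 1.

1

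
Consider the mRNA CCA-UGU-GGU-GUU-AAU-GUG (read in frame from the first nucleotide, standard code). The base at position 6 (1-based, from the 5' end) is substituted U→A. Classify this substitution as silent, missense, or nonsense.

Position 6 falls in codon 2: UGU → Cys.
After the substitution the codon is UGA → Stop.
The new codon is a stop codon, so this is a nonsense mutation.

nonsense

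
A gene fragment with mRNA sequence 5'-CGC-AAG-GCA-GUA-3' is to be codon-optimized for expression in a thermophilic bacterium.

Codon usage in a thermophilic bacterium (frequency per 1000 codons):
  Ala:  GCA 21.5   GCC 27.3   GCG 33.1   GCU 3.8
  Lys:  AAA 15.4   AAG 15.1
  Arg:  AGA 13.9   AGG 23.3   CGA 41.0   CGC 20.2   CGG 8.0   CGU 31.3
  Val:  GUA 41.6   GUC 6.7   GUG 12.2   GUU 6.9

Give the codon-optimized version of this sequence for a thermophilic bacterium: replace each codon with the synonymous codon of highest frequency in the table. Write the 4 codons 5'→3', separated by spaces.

CGA AAA GCG GUA

Codon 1 (Arg): best is CGA at 41.0.
Codon 2 (Lys): best is AAA at 15.4.
Codon 3 (Ala): best is GCG at 33.1.
Codon 4 (Val): best is GUA at 41.6.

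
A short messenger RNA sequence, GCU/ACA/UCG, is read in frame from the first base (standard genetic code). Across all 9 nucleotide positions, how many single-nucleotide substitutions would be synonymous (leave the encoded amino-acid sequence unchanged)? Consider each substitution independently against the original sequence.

Codon 1 (GCU, Ala): 3 synonymous substitutions.
Codon 2 (ACA, Thr): 3 synonymous substitutions.
Codon 3 (UCG, Ser): 3 synonymous substitutions.
Total: 3 + 3 + 3 = 9.

9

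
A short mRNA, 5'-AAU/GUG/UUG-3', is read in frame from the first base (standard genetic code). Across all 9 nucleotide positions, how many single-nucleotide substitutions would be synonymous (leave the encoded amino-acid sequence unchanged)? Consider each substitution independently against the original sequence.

6

Codon 1 (AAU, Asn): 1 synonymous substitution.
Codon 2 (GUG, Val): 3 synonymous substitutions.
Codon 3 (UUG, Leu): 2 synonymous substitutions.
Total: 1 + 3 + 2 = 6.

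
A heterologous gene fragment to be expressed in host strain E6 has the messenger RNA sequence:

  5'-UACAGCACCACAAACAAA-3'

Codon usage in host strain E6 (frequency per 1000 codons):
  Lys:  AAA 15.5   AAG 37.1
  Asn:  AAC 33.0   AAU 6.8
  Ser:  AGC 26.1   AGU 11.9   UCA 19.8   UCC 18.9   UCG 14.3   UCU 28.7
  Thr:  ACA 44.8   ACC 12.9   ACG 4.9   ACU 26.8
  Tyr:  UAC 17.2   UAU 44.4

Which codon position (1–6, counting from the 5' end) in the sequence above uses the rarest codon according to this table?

Codon 1 UAC (Tyr): 17.2 per 1000.
Codon 2 AGC (Ser): 26.1 per 1000.
Codon 3 ACC (Thr): 12.9 per 1000.
Codon 4 ACA (Thr): 44.8 per 1000.
Codon 5 AAC (Asn): 33.0 per 1000.
Codon 6 AAA (Lys): 15.5 per 1000.
Lowest frequency is 12.9 at codon 3.

3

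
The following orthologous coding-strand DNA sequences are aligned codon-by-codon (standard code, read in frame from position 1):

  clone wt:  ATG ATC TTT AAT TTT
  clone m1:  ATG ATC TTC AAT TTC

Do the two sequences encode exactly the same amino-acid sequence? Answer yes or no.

yes

Codon 1: ATG Met / ATG Met — identical.
Codon 2: ATC Ile / ATC Ile — identical.
Codon 3: TTT Phe / TTC Phe — synonymous.
Codon 4: AAT Asn / AAT Asn — identical.
Codon 5: TTT Phe / TTC Phe — synonymous.
Nonsynonymous differences: 0 → same protein.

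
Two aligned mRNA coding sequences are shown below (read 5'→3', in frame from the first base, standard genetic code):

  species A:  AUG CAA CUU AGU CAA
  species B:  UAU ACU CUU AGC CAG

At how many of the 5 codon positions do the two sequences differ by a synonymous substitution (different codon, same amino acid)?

Codon 1: AUG Met / UAU Tyr — nonsynonymous.
Codon 2: CAA Gln / ACU Thr — nonsynonymous.
Codon 3: CUU Leu / CUU Leu — identical.
Codon 4: AGU Ser / AGC Ser — synonymous.
Codon 5: CAA Gln / CAG Gln — synonymous.
Synonymous differences: 2.

2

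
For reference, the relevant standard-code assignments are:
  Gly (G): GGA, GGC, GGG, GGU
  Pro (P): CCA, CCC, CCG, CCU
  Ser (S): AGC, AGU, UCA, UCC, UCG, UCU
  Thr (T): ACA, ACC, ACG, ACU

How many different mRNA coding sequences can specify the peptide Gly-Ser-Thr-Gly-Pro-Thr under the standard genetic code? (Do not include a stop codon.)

6144

Gly: 4 codons.
Ser: 6 codons.
Thr: 4 codons.
Gly: 4 codons.
Pro: 4 codons.
Thr: 4 codons.
4 × 6 × 4 × 4 × 4 × 4 = 6144.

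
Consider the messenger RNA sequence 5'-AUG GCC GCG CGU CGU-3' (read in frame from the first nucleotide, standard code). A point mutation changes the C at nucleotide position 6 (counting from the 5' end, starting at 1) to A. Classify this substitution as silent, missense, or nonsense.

Position 6 falls in codon 2: GCC → Ala.
After the substitution the codon is GCA → Ala.
Both encode Ala, so the change is synonymous.

silent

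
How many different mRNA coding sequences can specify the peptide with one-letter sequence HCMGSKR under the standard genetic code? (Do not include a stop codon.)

1152

His: 2 codons.
Cys: 2 codons.
Met: 1 codon.
Gly: 4 codons.
Ser: 6 codons.
Lys: 2 codons.
Arg: 6 codons.
2 × 2 × 1 × 4 × 6 × 2 × 6 = 1152.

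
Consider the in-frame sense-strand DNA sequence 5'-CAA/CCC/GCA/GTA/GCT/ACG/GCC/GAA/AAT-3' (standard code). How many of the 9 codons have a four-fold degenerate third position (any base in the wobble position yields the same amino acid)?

6

Codon 1 CAA (Gln): third position 2-fold.
Codon 2 CCC (Pro): third position 4-fold.
Codon 3 GCA (Ala): third position 4-fold.
Codon 4 GTA (Val): third position 4-fold.
Codon 5 GCT (Ala): third position 4-fold.
Codon 6 ACG (Thr): third position 4-fold.
Codon 7 GCC (Ala): third position 4-fold.
Codon 8 GAA (Glu): third position 2-fold.
Codon 9 AAT (Asn): third position 2-fold.
Four-fold degenerate third positions: 6.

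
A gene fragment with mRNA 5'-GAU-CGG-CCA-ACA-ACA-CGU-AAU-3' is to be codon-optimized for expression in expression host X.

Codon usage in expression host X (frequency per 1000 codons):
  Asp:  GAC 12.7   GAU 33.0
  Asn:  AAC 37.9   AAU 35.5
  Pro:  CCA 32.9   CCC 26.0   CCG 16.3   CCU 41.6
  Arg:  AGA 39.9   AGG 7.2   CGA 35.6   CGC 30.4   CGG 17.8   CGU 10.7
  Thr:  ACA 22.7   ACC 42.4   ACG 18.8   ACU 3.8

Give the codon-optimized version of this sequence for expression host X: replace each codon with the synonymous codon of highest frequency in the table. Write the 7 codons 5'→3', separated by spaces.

GAU AGA CCU ACC ACC AGA AAC

Codon 1 (Asp): best is GAU at 33.0.
Codon 2 (Arg): best is AGA at 39.9.
Codon 3 (Pro): best is CCU at 41.6.
Codon 4 (Thr): best is ACC at 42.4.
Codon 5 (Thr): best is ACC at 42.4.
Codon 6 (Arg): best is AGA at 39.9.
Codon 7 (Asn): best is AAC at 37.9.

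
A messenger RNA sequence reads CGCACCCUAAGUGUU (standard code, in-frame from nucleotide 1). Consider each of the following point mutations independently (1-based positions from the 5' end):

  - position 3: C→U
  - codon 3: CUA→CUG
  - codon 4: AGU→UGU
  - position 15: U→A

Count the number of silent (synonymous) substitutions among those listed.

Codon 1: CGC (Arg) → CGU (Arg) — synonymous.
Codon 3: CUA (Leu) → CUG (Leu) — synonymous.
Codon 4: AGU (Ser) → UGU (Cys) — missense.
Codon 5: GUU (Val) → GUA (Val) — synonymous.
Synonymous: 3 of 4.

3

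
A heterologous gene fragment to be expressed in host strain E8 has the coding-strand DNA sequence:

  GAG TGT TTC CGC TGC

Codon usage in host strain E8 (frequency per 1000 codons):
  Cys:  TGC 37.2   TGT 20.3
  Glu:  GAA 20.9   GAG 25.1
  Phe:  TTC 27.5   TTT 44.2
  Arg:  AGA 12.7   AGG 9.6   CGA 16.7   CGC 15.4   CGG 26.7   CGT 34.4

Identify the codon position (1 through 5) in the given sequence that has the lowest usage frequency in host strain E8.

Codon 1 GAG (Glu): 25.1 per 1000.
Codon 2 TGT (Cys): 20.3 per 1000.
Codon 3 TTC (Phe): 27.5 per 1000.
Codon 4 CGC (Arg): 15.4 per 1000.
Codon 5 TGC (Cys): 37.2 per 1000.
Lowest frequency is 15.4 at codon 4.

4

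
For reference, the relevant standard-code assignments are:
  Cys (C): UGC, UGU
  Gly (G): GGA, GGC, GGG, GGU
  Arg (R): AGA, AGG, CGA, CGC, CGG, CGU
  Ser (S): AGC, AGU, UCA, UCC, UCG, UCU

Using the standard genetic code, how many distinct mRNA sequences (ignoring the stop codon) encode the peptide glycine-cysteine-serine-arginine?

288

Gly: 4 codons.
Cys: 2 codons.
Ser: 6 codons.
Arg: 6 codons.
4 × 2 × 6 × 6 = 288.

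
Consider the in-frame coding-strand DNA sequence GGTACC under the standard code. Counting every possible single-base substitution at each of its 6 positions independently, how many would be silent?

Codon 1 (GGT, Gly): 3 synonymous substitutions.
Codon 2 (ACC, Thr): 3 synonymous substitutions.
Total: 3 + 3 = 6.

6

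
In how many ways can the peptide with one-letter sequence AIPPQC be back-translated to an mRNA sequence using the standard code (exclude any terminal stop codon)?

768

Ala: 4 codons.
Ile: 3 codons.
Pro: 4 codons.
Pro: 4 codons.
Gln: 2 codons.
Cys: 2 codons.
4 × 3 × 4 × 4 × 2 × 2 = 768.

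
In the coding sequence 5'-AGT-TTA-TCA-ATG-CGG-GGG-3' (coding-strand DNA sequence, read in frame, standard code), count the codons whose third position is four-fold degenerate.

3

Codon 1 AGT (Ser): third position 2-fold.
Codon 2 TTA (Leu): third position 2-fold.
Codon 3 TCA (Ser): third position 4-fold.
Codon 4 ATG (Met): third position 1-fold.
Codon 5 CGG (Arg): third position 4-fold.
Codon 6 GGG (Gly): third position 4-fold.
Four-fold degenerate third positions: 3.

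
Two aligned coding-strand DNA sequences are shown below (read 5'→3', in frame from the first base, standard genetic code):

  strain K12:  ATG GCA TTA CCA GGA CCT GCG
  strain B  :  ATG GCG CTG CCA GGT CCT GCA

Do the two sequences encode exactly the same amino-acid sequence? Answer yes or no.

yes

Codon 1: ATG Met / ATG Met — identical.
Codon 2: GCA Ala / GCG Ala — synonymous.
Codon 3: TTA Leu / CTG Leu — synonymous.
Codon 4: CCA Pro / CCA Pro — identical.
Codon 5: GGA Gly / GGT Gly — synonymous.
Codon 6: CCT Pro / CCT Pro — identical.
Codon 7: GCG Ala / GCA Ala — synonymous.
Nonsynonymous differences: 0 → same protein.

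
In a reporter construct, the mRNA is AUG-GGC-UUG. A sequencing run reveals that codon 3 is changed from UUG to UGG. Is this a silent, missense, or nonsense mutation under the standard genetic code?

Position 8 falls in codon 3: UUG → Leu.
After the substitution the codon is UGG → Trp.
Leu ≠ Trp, so this is a missense mutation.

missense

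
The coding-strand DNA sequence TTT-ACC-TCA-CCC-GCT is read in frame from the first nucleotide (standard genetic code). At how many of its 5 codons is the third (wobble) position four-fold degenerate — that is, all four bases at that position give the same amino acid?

Codon 1 TTT (Phe): third position 2-fold.
Codon 2 ACC (Thr): third position 4-fold.
Codon 3 TCA (Ser): third position 4-fold.
Codon 4 CCC (Pro): third position 4-fold.
Codon 5 GCT (Ala): third position 4-fold.
Four-fold degenerate third positions: 4.

4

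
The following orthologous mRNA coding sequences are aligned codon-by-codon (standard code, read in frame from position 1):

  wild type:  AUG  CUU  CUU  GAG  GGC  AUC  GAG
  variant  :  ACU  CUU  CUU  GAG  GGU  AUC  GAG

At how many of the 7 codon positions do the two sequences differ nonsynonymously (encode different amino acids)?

1

Codon 1: AUG Met / ACU Thr — nonsynonymous.
Codon 2: CUU Leu / CUU Leu — identical.
Codon 3: CUU Leu / CUU Leu — identical.
Codon 4: GAG Glu / GAG Glu — identical.
Codon 5: GGC Gly / GGU Gly — synonymous.
Codon 6: AUC Ile / AUC Ile — identical.
Codon 7: GAG Glu / GAG Glu — identical.
Nonsynonymous differences: 1.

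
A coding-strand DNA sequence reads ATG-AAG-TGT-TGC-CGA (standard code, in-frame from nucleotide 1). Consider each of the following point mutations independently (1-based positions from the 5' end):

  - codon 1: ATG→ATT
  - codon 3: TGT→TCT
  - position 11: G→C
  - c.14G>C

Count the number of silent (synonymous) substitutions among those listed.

Codon 1: ATG (Met) → ATT (Ile) — missense.
Codon 3: TGT (Cys) → TCT (Ser) — missense.
Codon 4: TGC (Cys) → TCC (Ser) — missense.
Codon 5: CGA (Arg) → CCA (Pro) — missense.
Synonymous: 0 of 4.

0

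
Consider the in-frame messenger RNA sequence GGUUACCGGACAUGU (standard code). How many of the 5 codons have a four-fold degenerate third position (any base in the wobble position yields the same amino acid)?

Codon 1 GGU (Gly): third position 4-fold.
Codon 2 UAC (Tyr): third position 2-fold.
Codon 3 CGG (Arg): third position 4-fold.
Codon 4 ACA (Thr): third position 4-fold.
Codon 5 UGU (Cys): third position 2-fold.
Four-fold degenerate third positions: 3.

3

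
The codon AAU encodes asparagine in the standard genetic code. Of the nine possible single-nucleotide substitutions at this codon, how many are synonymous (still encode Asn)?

1

Position 1: none → 0 synonymous.
Position 2: none → 0 synonymous.
Position 3: AAC → 1 synonymous.
Total: 0 + 0 + 1 = 1.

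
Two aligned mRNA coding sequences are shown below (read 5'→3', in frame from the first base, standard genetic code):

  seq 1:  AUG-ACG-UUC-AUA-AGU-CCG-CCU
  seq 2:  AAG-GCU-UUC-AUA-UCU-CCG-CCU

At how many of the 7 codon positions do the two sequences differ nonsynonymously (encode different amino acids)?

Codon 1: AUG Met / AAG Lys — nonsynonymous.
Codon 2: ACG Thr / GCU Ala — nonsynonymous.
Codon 3: UUC Phe / UUC Phe — identical.
Codon 4: AUA Ile / AUA Ile — identical.
Codon 5: AGU Ser / UCU Ser — synonymous.
Codon 6: CCG Pro / CCG Pro — identical.
Codon 7: CCU Pro / CCU Pro — identical.
Nonsynonymous differences: 2.

2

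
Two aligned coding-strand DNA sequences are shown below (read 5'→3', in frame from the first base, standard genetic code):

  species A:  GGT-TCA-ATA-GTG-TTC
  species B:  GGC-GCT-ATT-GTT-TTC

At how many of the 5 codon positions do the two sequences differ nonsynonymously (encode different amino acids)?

1

Codon 1: GGT Gly / GGC Gly — synonymous.
Codon 2: TCA Ser / GCT Ala — nonsynonymous.
Codon 3: ATA Ile / ATT Ile — synonymous.
Codon 4: GTG Val / GTT Val — synonymous.
Codon 5: TTC Phe / TTC Phe — identical.
Nonsynonymous differences: 1.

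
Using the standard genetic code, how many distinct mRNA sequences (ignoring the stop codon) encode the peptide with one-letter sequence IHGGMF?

192

Ile: 3 codons.
His: 2 codons.
Gly: 4 codons.
Gly: 4 codons.
Met: 1 codon.
Phe: 2 codons.
3 × 2 × 4 × 4 × 1 × 2 = 192.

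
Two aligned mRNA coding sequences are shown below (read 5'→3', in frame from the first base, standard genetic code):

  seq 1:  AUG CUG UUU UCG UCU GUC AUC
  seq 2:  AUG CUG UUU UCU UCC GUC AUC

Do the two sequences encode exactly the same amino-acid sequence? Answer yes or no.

yes

Codon 1: AUG Met / AUG Met — identical.
Codon 2: CUG Leu / CUG Leu — identical.
Codon 3: UUU Phe / UUU Phe — identical.
Codon 4: UCG Ser / UCU Ser — synonymous.
Codon 5: UCU Ser / UCC Ser — synonymous.
Codon 6: GUC Val / GUC Val — identical.
Codon 7: AUC Ile / AUC Ile — identical.
Nonsynonymous differences: 0 → same protein.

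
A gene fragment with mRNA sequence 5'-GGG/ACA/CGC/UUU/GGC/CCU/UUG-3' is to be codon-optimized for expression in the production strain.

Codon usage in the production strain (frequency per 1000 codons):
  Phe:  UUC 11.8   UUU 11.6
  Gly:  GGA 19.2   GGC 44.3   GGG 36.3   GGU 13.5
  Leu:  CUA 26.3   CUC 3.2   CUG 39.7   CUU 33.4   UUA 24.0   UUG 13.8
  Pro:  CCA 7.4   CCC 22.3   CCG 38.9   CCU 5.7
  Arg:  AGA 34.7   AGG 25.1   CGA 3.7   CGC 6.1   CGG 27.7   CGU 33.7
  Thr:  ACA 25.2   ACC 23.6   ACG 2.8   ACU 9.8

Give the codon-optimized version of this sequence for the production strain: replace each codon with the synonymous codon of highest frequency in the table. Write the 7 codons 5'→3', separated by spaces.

GGC ACA AGA UUC GGC CCG CUG

Codon 1 (Gly): best is GGC at 44.3.
Codon 2 (Thr): best is ACA at 25.2.
Codon 3 (Arg): best is AGA at 34.7.
Codon 4 (Phe): best is UUC at 11.8.
Codon 5 (Gly): best is GGC at 44.3.
Codon 6 (Pro): best is CCG at 38.9.
Codon 7 (Leu): best is CUG at 39.7.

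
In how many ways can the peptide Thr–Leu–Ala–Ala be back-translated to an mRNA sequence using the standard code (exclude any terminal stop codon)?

384

Thr: 4 codons.
Leu: 6 codons.
Ala: 4 codons.
Ala: 4 codons.
4 × 6 × 4 × 4 = 384.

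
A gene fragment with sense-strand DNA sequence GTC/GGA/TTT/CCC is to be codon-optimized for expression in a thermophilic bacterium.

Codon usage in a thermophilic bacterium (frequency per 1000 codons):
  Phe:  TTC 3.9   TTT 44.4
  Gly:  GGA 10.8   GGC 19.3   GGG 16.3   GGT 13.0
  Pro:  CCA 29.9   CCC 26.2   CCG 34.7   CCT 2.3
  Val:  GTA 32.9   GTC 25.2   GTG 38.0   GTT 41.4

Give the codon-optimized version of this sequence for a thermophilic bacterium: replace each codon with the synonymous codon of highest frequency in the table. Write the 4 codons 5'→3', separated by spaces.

Codon 1 (Val): best is GTT at 41.4.
Codon 2 (Gly): best is GGC at 19.3.
Codon 3 (Phe): best is TTT at 44.4.
Codon 4 (Pro): best is CCG at 34.7.

GTT GGC TTT CCG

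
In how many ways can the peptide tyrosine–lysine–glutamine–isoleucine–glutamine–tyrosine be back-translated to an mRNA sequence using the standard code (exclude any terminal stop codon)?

96

Tyr: 2 codons.
Lys: 2 codons.
Gln: 2 codons.
Ile: 3 codons.
Gln: 2 codons.
Tyr: 2 codons.
2 × 2 × 2 × 3 × 2 × 2 = 96.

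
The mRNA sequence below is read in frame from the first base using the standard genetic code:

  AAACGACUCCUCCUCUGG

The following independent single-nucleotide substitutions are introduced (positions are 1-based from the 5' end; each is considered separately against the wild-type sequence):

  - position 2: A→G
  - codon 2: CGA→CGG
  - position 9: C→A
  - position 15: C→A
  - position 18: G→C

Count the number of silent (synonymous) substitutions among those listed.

3

Codon 1: AAA (Lys) → AGA (Arg) — missense.
Codon 2: CGA (Arg) → CGG (Arg) — synonymous.
Codon 3: CUC (Leu) → CUA (Leu) — synonymous.
Codon 5: CUC (Leu) → CUA (Leu) — synonymous.
Codon 6: UGG (Trp) → UGC (Cys) — missense.
Synonymous: 3 of 5.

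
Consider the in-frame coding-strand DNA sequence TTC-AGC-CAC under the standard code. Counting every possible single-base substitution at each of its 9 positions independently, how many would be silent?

3

Codon 1 (TTC, Phe): 1 synonymous substitution.
Codon 2 (AGC, Ser): 1 synonymous substitution.
Codon 3 (CAC, His): 1 synonymous substitution.
Total: 1 + 1 + 1 = 3.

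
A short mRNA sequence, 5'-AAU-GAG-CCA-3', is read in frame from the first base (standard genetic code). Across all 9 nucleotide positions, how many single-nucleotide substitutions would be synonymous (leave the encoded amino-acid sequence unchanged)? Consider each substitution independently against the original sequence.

5

Codon 1 (AAU, Asn): 1 synonymous substitution.
Codon 2 (GAG, Glu): 1 synonymous substitution.
Codon 3 (CCA, Pro): 3 synonymous substitutions.
Total: 1 + 1 + 3 = 5.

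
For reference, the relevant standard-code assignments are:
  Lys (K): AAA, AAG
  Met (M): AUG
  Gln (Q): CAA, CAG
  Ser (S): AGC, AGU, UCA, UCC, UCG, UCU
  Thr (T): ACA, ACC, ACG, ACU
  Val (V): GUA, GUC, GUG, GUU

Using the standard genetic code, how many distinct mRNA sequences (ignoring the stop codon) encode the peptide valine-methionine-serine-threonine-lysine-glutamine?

Val: 4 codons.
Met: 1 codon.
Ser: 6 codons.
Thr: 4 codons.
Lys: 2 codons.
Gln: 2 codons.
4 × 1 × 6 × 4 × 2 × 2 = 384.

384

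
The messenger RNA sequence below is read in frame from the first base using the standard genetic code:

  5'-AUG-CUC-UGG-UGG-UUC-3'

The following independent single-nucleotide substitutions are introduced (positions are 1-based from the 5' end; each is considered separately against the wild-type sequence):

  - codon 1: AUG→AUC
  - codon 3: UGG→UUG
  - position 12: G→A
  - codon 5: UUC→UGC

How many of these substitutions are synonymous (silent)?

0

Codon 1: AUG (Met) → AUC (Ile) — missense.
Codon 3: UGG (Trp) → UUG (Leu) — missense.
Codon 4: UGG (Trp) → UGA (Stop) — nonsense.
Codon 5: UUC (Phe) → UGC (Cys) — missense.
Synonymous: 0 of 4.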